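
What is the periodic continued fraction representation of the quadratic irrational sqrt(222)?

[14; (1, 8, 1, 28)]

Write x_i = (sqrt(222) + m_i)/d_i with (m_0, d_0) = (0, 1). a_0 = floor(sqrt(222)) = 14, since 14^2 = 196 <= 222 < 225 = 15^2.
Iterate m_{i+1} = d_i*a_i - m_i, d_{i+1} = (222 - m_{i+1}^2)/d_i, a_{i+1} = floor((a_0 + m_{i+1})/d_{i+1}):
  m_1 = 1*14 - 0 = 14, d_1 = (222 - 14^2)/1 = 26/1 = 26, a_1 = floor((14 + 14)/26) = 1.
  m_2 = 26*1 - 14 = 12, d_2 = (222 - 12^2)/26 = 78/26 = 3, a_2 = floor((14 + 12)/3) = 8.
  m_3 = 3*8 - 12 = 12, d_3 = (222 - 12^2)/3 = 78/3 = 26, a_3 = floor((14 + 12)/26) = 1.
  m_4 = 26*1 - 12 = 14, d_4 = (222 - 14^2)/26 = 26/26 = 1, a_4 = floor((14 + 14)/1) = 28.
  m_5 = 1*28 - 14 = 14, d_5 = (222 - 14^2)/1 = 26/1 = 26: (m_5, d_5) = (m_1, d_1) = (14, 26), so from here the quotients repeat a_1, ..., a_4; the period length is 4.
Hence the expansion of sqrt(222) is a_0 = 14 followed by the repeating block 1, 8, 1, 28 (period 4).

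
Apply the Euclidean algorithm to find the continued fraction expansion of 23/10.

Run the Euclidean algorithm on 23 and 10; the successive quotients are the partial quotients a_0, a_1, ... (each step inverts the fractional part left over by the previous one):
  23 = 2*10 + 3, so a_0 = 2.
  10 = 3*3 + 1, so a_1 = 3.
  3 = 3*1 + 0, so a_2 = 3.
The remainder reaches 0 after 3 divisions, so the expansion has 3 partial quotients, read off in order.

[2; 3, 3]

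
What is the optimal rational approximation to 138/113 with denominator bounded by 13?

11/9

Expand x = 138/113 as a continued fraction with the Euclidean algorithm:
  138 = 1*113 + 25, so a_0 = 1.
  113 = 4*25 + 13, so a_1 = 4.
  25 = 1*13 + 12, so a_2 = 1.
  13 = 1*12 + 1, so a_3 = 1.
  12 = 12*1 + 0, so a_4 = 12.
so x = [1; 4, 1, 1, 12].
Convergents (p_i = a_i*p_{i-1} + p_{i-2}, q_i = a_i*q_{i-1} + q_{i-2} with p_{-2}=0, p_{-1}=1, q_{-2}=1, q_{-1}=0), until the denominator exceeds 13:
  i=0: a_0=1, p_0 = 1*1 + 0 = 1, q_0 = 1*0 + 1 = 1.
  i=1: a_1=4, p_1 = 4*1 + 1 = 5, q_1 = 4*1 + 0 = 4.
  i=2: a_2=1, p_2 = 1*5 + 1 = 6, q_2 = 1*4 + 1 = 5.
  i=3: a_3=1, p_3 = 1*6 + 5 = 11, q_3 = 1*5 + 4 = 9.
  i=4: a_4=12, p_4 = 12*11 + 6 = 138, q_4 = 12*9 + 5 = 113.
q_4 = 113 > 13, so the last convergent with denominator <= 13 is p_3/q_3 = 11/9.
The closest fraction with denominator <= 13 is either p_3/q_3 or the intermediate fraction (k*p_3 + p_2)/(k*q_3 + q_2) with the largest k >= 1 whose denominator stays <= 13; these approach x as k grows, and every other convergent or intermediate fraction in range is farther away.
Largest k: floor((13 - q_2)/q_3) = floor((13 - 5)/9) = 0.
Since k = 0, no intermediate fraction beyond p_3/q_3 has denominator <= 13, so the convergent 11/9 is the closest (its error is |138*9 - 11*113|/(113*9) = 1/1017).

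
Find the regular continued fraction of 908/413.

Run the Euclidean algorithm on 908 and 413; the successive quotients are the partial quotients a_0, a_1, ... (each step inverts the fractional part left over by the previous one):
  908 = 2*413 + 82, so a_0 = 2.
  413 = 5*82 + 3, so a_1 = 5.
  82 = 27*3 + 1, so a_2 = 27.
  3 = 3*1 + 0, so a_3 = 3.
The remainder reaches 0 after 4 divisions, so the expansion has 4 partial quotients, read off in order.

[2; 5, 27, 3]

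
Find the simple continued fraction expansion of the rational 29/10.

[2; 1, 9]

Run the Euclidean algorithm on 29 and 10; the successive quotients are the partial quotients a_0, a_1, ... (each step inverts the fractional part left over by the previous one):
  29 = 2*10 + 9, so a_0 = 2.
  10 = 1*9 + 1, so a_1 = 1.
  9 = 9*1 + 0, so a_2 = 9.
The remainder reaches 0 after 3 divisions, so the expansion has 3 partial quotients, read off in order.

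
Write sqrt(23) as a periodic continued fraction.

Write x_i = (sqrt(23) + m_i)/d_i with (m_0, d_0) = (0, 1). a_0 = floor(sqrt(23)) = 4, since 4^2 = 16 <= 23 < 25 = 5^2.
Iterate m_{i+1} = d_i*a_i - m_i, d_{i+1} = (23 - m_{i+1}^2)/d_i, a_{i+1} = floor((a_0 + m_{i+1})/d_{i+1}):
  m_1 = 1*4 - 0 = 4, d_1 = (23 - 4^2)/1 = 7/1 = 7, a_1 = floor((4 + 4)/7) = 1.
  m_2 = 7*1 - 4 = 3, d_2 = (23 - 3^2)/7 = 14/7 = 2, a_2 = floor((4 + 3)/2) = 3.
  m_3 = 2*3 - 3 = 3, d_3 = (23 - 3^2)/2 = 14/2 = 7, a_3 = floor((4 + 3)/7) = 1.
  m_4 = 7*1 - 3 = 4, d_4 = (23 - 4^2)/7 = 7/7 = 1, a_4 = floor((4 + 4)/1) = 8.
  m_5 = 1*8 - 4 = 4, d_5 = (23 - 4^2)/1 = 7/1 = 7: (m_5, d_5) = (m_1, d_1) = (4, 7), so from here the quotients repeat a_1, ..., a_4; the period length is 4.
Hence the expansion of sqrt(23) is a_0 = 4 followed by the repeating block 1, 3, 1, 8 (period 4).

[4; (1, 3, 1, 8)]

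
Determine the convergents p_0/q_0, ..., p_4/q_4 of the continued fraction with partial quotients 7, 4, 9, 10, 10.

Using the convergent recurrence p_i = a_i*p_{i-1} + p_{i-2}, q_i = a_i*q_{i-1} + q_{i-2} with p_{-2}=0, p_{-1}=1, q_{-2}=1, q_{-1}=0:
  i=0: a_0=7, p_0 = 7*1 + 0 = 7, q_0 = 7*0 + 1 = 1.
  i=1: a_1=4, p_1 = 4*7 + 1 = 29, q_1 = 4*1 + 0 = 4.
  i=2: a_2=9, p_2 = 9*29 + 7 = 268, q_2 = 9*4 + 1 = 37.
  i=3: a_3=10, p_3 = 10*268 + 29 = 2709, q_3 = 10*37 + 4 = 374.
  i=4: a_4=10, p_4 = 10*2709 + 268 = 27358, q_4 = 10*374 + 37 = 3777.

7/1, 29/4, 268/37, 2709/374, 27358/3777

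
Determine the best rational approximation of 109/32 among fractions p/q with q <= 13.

17/5

Expand x = 109/32 as a continued fraction with the Euclidean algorithm:
  109 = 3*32 + 13, so a_0 = 3.
  32 = 2*13 + 6, so a_1 = 2.
  13 = 2*6 + 1, so a_2 = 2.
  6 = 6*1 + 0, so a_3 = 6.
so x = [3; 2, 2, 6].
Convergents (p_i = a_i*p_{i-1} + p_{i-2}, q_i = a_i*q_{i-1} + q_{i-2} with p_{-2}=0, p_{-1}=1, q_{-2}=1, q_{-1}=0), until the denominator exceeds 13:
  i=0: a_0=3, p_0 = 3*1 + 0 = 3, q_0 = 3*0 + 1 = 1.
  i=1: a_1=2, p_1 = 2*3 + 1 = 7, q_1 = 2*1 + 0 = 2.
  i=2: a_2=2, p_2 = 2*7 + 3 = 17, q_2 = 2*2 + 1 = 5.
  i=3: a_3=6, p_3 = 6*17 + 7 = 109, q_3 = 6*5 + 2 = 32.
q_3 = 32 > 13, so the last convergent with denominator <= 13 is p_2/q_2 = 17/5.
The closest fraction with denominator <= 13 is either p_2/q_2 or the intermediate fraction (k*p_2 + p_1)/(k*q_2 + q_1) with the largest k >= 1 whose denominator stays <= 13; these approach x as k grows, and every other convergent or intermediate fraction in range is farther away.
Largest k: floor((13 - q_1)/q_2) = floor((13 - 2)/5) = 2.
That gives (2*17 + 7)/(2*5 + 2) = 41/12.
Compare the errors: |x - 17/5| = |109*5 - 17*32|/(32*5) = 1/160, and |x - 41/12| = |109*12 - 41*32|/(32*12) = 4/384.
Cross-multiplying, 1*384 = 384 < 640 = 4*160, so 1/160 is smaller: the convergent 17/5 is closer to x than 41/12.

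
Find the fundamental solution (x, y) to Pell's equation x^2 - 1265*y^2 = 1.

(x, y) = (206999, 5820)

First expand sqrt(1265) as a continued fraction. With x_i = (sqrt(1265) + m_i)/d_i and (m_0, d_0) = (0, 1): a_0 = floor(sqrt(1265)) = 35, since 35^2 = 1225 <= 1265 < 1296 = 36^2.
Iterate m_{i+1} = d_i*a_i - m_i, d_{i+1} = (1265 - m_{i+1}^2)/d_i, a_{i+1} = floor((a_0 + m_{i+1})/d_{i+1}):
  m_1 = 1*35 - 0 = 35, d_1 = (1265 - 35^2)/1 = 40/1 = 40, a_1 = floor((35 + 35)/40) = 1.
  m_2 = 40*1 - 35 = 5, d_2 = (1265 - 5^2)/40 = 1240/40 = 31, a_2 = floor((35 + 5)/31) = 1.
  m_3 = 31*1 - 5 = 26, d_3 = (1265 - 26^2)/31 = 589/31 = 19, a_3 = floor((35 + 26)/19) = 3.
  m_4 = 19*3 - 26 = 31, d_4 = (1265 - 31^2)/19 = 304/19 = 16, a_4 = floor((35 + 31)/16) = 4.
  m_5 = 16*4 - 31 = 33, d_5 = (1265 - 33^2)/16 = 176/16 = 11, a_5 = floor((35 + 33)/11) = 6.
  m_6 = 11*6 - 33 = 33, d_6 = (1265 - 33^2)/11 = 176/11 = 16, a_6 = floor((35 + 33)/16) = 4.
  m_7 = 16*4 - 33 = 31, d_7 = (1265 - 31^2)/16 = 304/16 = 19, a_7 = floor((35 + 31)/19) = 3.
  m_8 = 19*3 - 31 = 26, d_8 = (1265 - 26^2)/19 = 589/19 = 31, a_8 = floor((35 + 26)/31) = 1.
  m_9 = 31*1 - 26 = 5, d_9 = (1265 - 5^2)/31 = 1240/31 = 40, a_9 = floor((35 + 5)/40) = 1.
  m_10 = 40*1 - 5 = 35, d_10 = (1265 - 35^2)/40 = 40/40 = 1, a_10 = floor((35 + 35)/1) = 70.
  m_11 = 1*70 - 35 = 35, d_11 = (1265 - 35^2)/1 = 40/1 = 40: (m_11, d_11) = (m_1, d_1) = (35, 40), so from here the quotients repeat a_1, ..., a_10; the period length is 10.
So sqrt(1265) = [35; (1, 1, 3, 4, 6, 4, 3, 1, 1, 70)] with period length k = 10.
k is even, so the fundamental solution of x^2 - 1265y^2 = 1 is (p_{k-1}, q_{k-1}) = (p_9, q_9); compute convergents through index 9.
Convergents (p_i = a_i*p_{i-1} + p_{i-2}, q_i = a_i*q_{i-1} + q_{i-2} with p_{-2}=0, p_{-1}=1, q_{-2}=1, q_{-1}=0):
  i=0: a_0=35, p_0 = 35*1 + 0 = 35, q_0 = 35*0 + 1 = 1.
  i=1: a_1=1, p_1 = 1*35 + 1 = 36, q_1 = 1*1 + 0 = 1.
  i=2: a_2=1, p_2 = 1*36 + 35 = 71, q_2 = 1*1 + 1 = 2.
  i=3: a_3=3, p_3 = 3*71 + 36 = 249, q_3 = 3*2 + 1 = 7.
  i=4: a_4=4, p_4 = 4*249 + 71 = 1067, q_4 = 4*7 + 2 = 30.
  i=5: a_5=6, p_5 = 6*1067 + 249 = 6651, q_5 = 6*30 + 7 = 187.
  i=6: a_6=4, p_6 = 4*6651 + 1067 = 27671, q_6 = 4*187 + 30 = 778.
  i=7: a_7=3, p_7 = 3*27671 + 6651 = 89664, q_7 = 3*778 + 187 = 2521.
  i=8: a_8=1, p_8 = 1*89664 + 27671 = 117335, q_8 = 1*2521 + 778 = 3299.
  i=9: a_9=1, p_9 = 1*117335 + 89664 = 206999, q_9 = 1*3299 + 2521 = 5820.
Check: 206999^2 - 1265*5820^2 = 42848586001 - 42848586000 = 1, so (x, y) = (206999, 5820) solves the equation, and by the theorem it is the least positive solution.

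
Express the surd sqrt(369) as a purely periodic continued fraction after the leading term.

Write x_i = (sqrt(369) + m_i)/d_i with (m_0, d_0) = (0, 1). a_0 = floor(sqrt(369)) = 19, since 19^2 = 361 <= 369 < 400 = 20^2.
Iterate m_{i+1} = d_i*a_i - m_i, d_{i+1} = (369 - m_{i+1}^2)/d_i, a_{i+1} = floor((a_0 + m_{i+1})/d_{i+1}):
  m_1 = 1*19 - 0 = 19, d_1 = (369 - 19^2)/1 = 8/1 = 8, a_1 = floor((19 + 19)/8) = 4.
  m_2 = 8*4 - 19 = 13, d_2 = (369 - 13^2)/8 = 200/8 = 25, a_2 = floor((19 + 13)/25) = 1.
  m_3 = 25*1 - 13 = 12, d_3 = (369 - 12^2)/25 = 225/25 = 9, a_3 = floor((19 + 12)/9) = 3.
  m_4 = 9*3 - 12 = 15, d_4 = (369 - 15^2)/9 = 144/9 = 16, a_4 = floor((19 + 15)/16) = 2.
  m_5 = 16*2 - 15 = 17, d_5 = (369 - 17^2)/16 = 80/16 = 5, a_5 = floor((19 + 17)/5) = 7.
  m_6 = 5*7 - 17 = 18, d_6 = (369 - 18^2)/5 = 45/5 = 9, a_6 = floor((19 + 18)/9) = 4.
  m_7 = 9*4 - 18 = 18, d_7 = (369 - 18^2)/9 = 45/9 = 5, a_7 = floor((19 + 18)/5) = 7.
  m_8 = 5*7 - 18 = 17, d_8 = (369 - 17^2)/5 = 80/5 = 16, a_8 = floor((19 + 17)/16) = 2.
  m_9 = 16*2 - 17 = 15, d_9 = (369 - 15^2)/16 = 144/16 = 9, a_9 = floor((19 + 15)/9) = 3.
  m_10 = 9*3 - 15 = 12, d_10 = (369 - 12^2)/9 = 225/9 = 25, a_10 = floor((19 + 12)/25) = 1.
  m_11 = 25*1 - 12 = 13, d_11 = (369 - 13^2)/25 = 200/25 = 8, a_11 = floor((19 + 13)/8) = 4.
  m_12 = 8*4 - 13 = 19, d_12 = (369 - 19^2)/8 = 8/8 = 1, a_12 = floor((19 + 19)/1) = 38.
  m_13 = 1*38 - 19 = 19, d_13 = (369 - 19^2)/1 = 8/1 = 8: (m_13, d_13) = (m_1, d_1) = (19, 8), so from here the quotients repeat a_1, ..., a_12; the period length is 12.
Hence the expansion of sqrt(369) is a_0 = 19 followed by the repeating block 4, 1, 3, 2, 7, 4, 7, 2, 3, 1, 4, 38 (period 12).

[19; (4, 1, 3, 2, 7, 4, 7, 2, 3, 1, 4, 38)]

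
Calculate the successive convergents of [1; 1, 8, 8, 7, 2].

Using the convergent recurrence p_i = a_i*p_{i-1} + p_{i-2}, q_i = a_i*q_{i-1} + q_{i-2} with p_{-2}=0, p_{-1}=1, q_{-2}=1, q_{-1}=0:
  i=0: a_0=1, p_0 = 1*1 + 0 = 1, q_0 = 1*0 + 1 = 1.
  i=1: a_1=1, p_1 = 1*1 + 1 = 2, q_1 = 1*1 + 0 = 1.
  i=2: a_2=8, p_2 = 8*2 + 1 = 17, q_2 = 8*1 + 1 = 9.
  i=3: a_3=8, p_3 = 8*17 + 2 = 138, q_3 = 8*9 + 1 = 73.
  i=4: a_4=7, p_4 = 7*138 + 17 = 983, q_4 = 7*73 + 9 = 520.
  i=5: a_5=2, p_5 = 2*983 + 138 = 2104, q_5 = 2*520 + 73 = 1113.

1/1, 2/1, 17/9, 138/73, 983/520, 2104/1113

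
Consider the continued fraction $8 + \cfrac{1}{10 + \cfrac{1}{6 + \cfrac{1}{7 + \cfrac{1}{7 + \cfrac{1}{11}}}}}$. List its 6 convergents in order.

Using the convergent recurrence p_i = a_i*p_{i-1} + p_{i-2}, q_i = a_i*q_{i-1} + q_{i-2} with p_{-2}=0, p_{-1}=1, q_{-2}=1, q_{-1}=0:
  i=0: a_0=8, p_0 = 8*1 + 0 = 8, q_0 = 8*0 + 1 = 1.
  i=1: a_1=10, p_1 = 10*8 + 1 = 81, q_1 = 10*1 + 0 = 10.
  i=2: a_2=6, p_2 = 6*81 + 8 = 494, q_2 = 6*10 + 1 = 61.
  i=3: a_3=7, p_3 = 7*494 + 81 = 3539, q_3 = 7*61 + 10 = 437.
  i=4: a_4=7, p_4 = 7*3539 + 494 = 25267, q_4 = 7*437 + 61 = 3120.
  i=5: a_5=11, p_5 = 11*25267 + 3539 = 281476, q_5 = 11*3120 + 437 = 34757.

8/1, 81/10, 494/61, 3539/437, 25267/3120, 281476/34757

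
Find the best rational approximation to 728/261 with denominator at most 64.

Expand x = 728/261 as a continued fraction with the Euclidean algorithm:
  728 = 2*261 + 206, so a_0 = 2.
  261 = 1*206 + 55, so a_1 = 1.
  206 = 3*55 + 41, so a_2 = 3.
  55 = 1*41 + 14, so a_3 = 1.
  41 = 2*14 + 13, so a_4 = 2.
  14 = 1*13 + 1, so a_5 = 1.
  13 = 13*1 + 0, so a_6 = 13.
so x = [2; 1, 3, 1, 2, 1, 13].
Convergents (p_i = a_i*p_{i-1} + p_{i-2}, q_i = a_i*q_{i-1} + q_{i-2} with p_{-2}=0, p_{-1}=1, q_{-2}=1, q_{-1}=0), until the denominator exceeds 64:
  i=0: a_0=2, p_0 = 2*1 + 0 = 2, q_0 = 2*0 + 1 = 1.
  i=1: a_1=1, p_1 = 1*2 + 1 = 3, q_1 = 1*1 + 0 = 1.
  i=2: a_2=3, p_2 = 3*3 + 2 = 11, q_2 = 3*1 + 1 = 4.
  i=3: a_3=1, p_3 = 1*11 + 3 = 14, q_3 = 1*4 + 1 = 5.
  i=4: a_4=2, p_4 = 2*14 + 11 = 39, q_4 = 2*5 + 4 = 14.
  i=5: a_5=1, p_5 = 1*39 + 14 = 53, q_5 = 1*14 + 5 = 19.
  i=6: a_6=13, p_6 = 13*53 + 39 = 728, q_6 = 13*19 + 14 = 261.
q_6 = 261 > 64, so the last convergent with denominator <= 64 is p_5/q_5 = 53/19.
The closest fraction with denominator <= 64 is either p_5/q_5 or the intermediate fraction (k*p_5 + p_4)/(k*q_5 + q_4) with the largest k >= 1 whose denominator stays <= 64; these approach x as k grows, and every other convergent or intermediate fraction in range is farther away.
Largest k: floor((64 - q_4)/q_5) = floor((64 - 14)/19) = 2.
That gives (2*53 + 39)/(2*19 + 14) = 145/52.
Compare the errors: |x - 53/19| = |728*19 - 53*261|/(261*19) = 1/4959, and |x - 145/52| = |728*52 - 145*261|/(261*52) = 11/13572.
Cross-multiplying, 1*13572 = 13572 < 54549 = 11*4959, so 1/4959 is smaller: the convergent 53/19 is closer to x than 145/52.

53/19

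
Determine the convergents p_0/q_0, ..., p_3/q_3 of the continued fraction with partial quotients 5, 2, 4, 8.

5/1, 11/2, 49/9, 403/74

Using the convergent recurrence p_i = a_i*p_{i-1} + p_{i-2}, q_i = a_i*q_{i-1} + q_{i-2} with p_{-2}=0, p_{-1}=1, q_{-2}=1, q_{-1}=0:
  i=0: a_0=5, p_0 = 5*1 + 0 = 5, q_0 = 5*0 + 1 = 1.
  i=1: a_1=2, p_1 = 2*5 + 1 = 11, q_1 = 2*1 + 0 = 2.
  i=2: a_2=4, p_2 = 4*11 + 5 = 49, q_2 = 4*2 + 1 = 9.
  i=3: a_3=8, p_3 = 8*49 + 11 = 403, q_3 = 8*9 + 2 = 74.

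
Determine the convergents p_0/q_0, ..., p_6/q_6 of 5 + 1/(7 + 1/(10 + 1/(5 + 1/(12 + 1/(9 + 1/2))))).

Using the convergent recurrence p_i = a_i*p_{i-1} + p_{i-2}, q_i = a_i*q_{i-1} + q_{i-2} with p_{-2}=0, p_{-1}=1, q_{-2}=1, q_{-1}=0:
  i=0: a_0=5, p_0 = 5*1 + 0 = 5, q_0 = 5*0 + 1 = 1.
  i=1: a_1=7, p_1 = 7*5 + 1 = 36, q_1 = 7*1 + 0 = 7.
  i=2: a_2=10, p_2 = 10*36 + 5 = 365, q_2 = 10*7 + 1 = 71.
  i=3: a_3=5, p_3 = 5*365 + 36 = 1861, q_3 = 5*71 + 7 = 362.
  i=4: a_4=12, p_4 = 12*1861 + 365 = 22697, q_4 = 12*362 + 71 = 4415.
  i=5: a_5=9, p_5 = 9*22697 + 1861 = 206134, q_5 = 9*4415 + 362 = 40097.
  i=6: a_6=2, p_6 = 2*206134 + 22697 = 434965, q_6 = 2*40097 + 4415 = 84609.

5/1, 36/7, 365/71, 1861/362, 22697/4415, 206134/40097, 434965/84609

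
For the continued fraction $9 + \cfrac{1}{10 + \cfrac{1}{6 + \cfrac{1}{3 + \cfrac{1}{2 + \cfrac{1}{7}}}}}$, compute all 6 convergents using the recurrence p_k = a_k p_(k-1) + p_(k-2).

Using the convergent recurrence p_i = a_i*p_{i-1} + p_{i-2}, q_i = a_i*q_{i-1} + q_{i-2} with p_{-2}=0, p_{-1}=1, q_{-2}=1, q_{-1}=0:
  i=0: a_0=9, p_0 = 9*1 + 0 = 9, q_0 = 9*0 + 1 = 1.
  i=1: a_1=10, p_1 = 10*9 + 1 = 91, q_1 = 10*1 + 0 = 10.
  i=2: a_2=6, p_2 = 6*91 + 9 = 555, q_2 = 6*10 + 1 = 61.
  i=3: a_3=3, p_3 = 3*555 + 91 = 1756, q_3 = 3*61 + 10 = 193.
  i=4: a_4=2, p_4 = 2*1756 + 555 = 4067, q_4 = 2*193 + 61 = 447.
  i=5: a_5=7, p_5 = 7*4067 + 1756 = 30225, q_5 = 7*447 + 193 = 3322.

9/1, 91/10, 555/61, 1756/193, 4067/447, 30225/3322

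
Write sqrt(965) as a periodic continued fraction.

[31; (15, 1, 1, 15, 62)]

Write x_i = (sqrt(965) + m_i)/d_i with (m_0, d_0) = (0, 1). a_0 = floor(sqrt(965)) = 31, since 31^2 = 961 <= 965 < 1024 = 32^2.
Iterate m_{i+1} = d_i*a_i - m_i, d_{i+1} = (965 - m_{i+1}^2)/d_i, a_{i+1} = floor((a_0 + m_{i+1})/d_{i+1}):
  m_1 = 1*31 - 0 = 31, d_1 = (965 - 31^2)/1 = 4/1 = 4, a_1 = floor((31 + 31)/4) = 15.
  m_2 = 4*15 - 31 = 29, d_2 = (965 - 29^2)/4 = 124/4 = 31, a_2 = floor((31 + 29)/31) = 1.
  m_3 = 31*1 - 29 = 2, d_3 = (965 - 2^2)/31 = 961/31 = 31, a_3 = floor((31 + 2)/31) = 1.
  m_4 = 31*1 - 2 = 29, d_4 = (965 - 29^2)/31 = 124/31 = 4, a_4 = floor((31 + 29)/4) = 15.
  m_5 = 4*15 - 29 = 31, d_5 = (965 - 31^2)/4 = 4/4 = 1, a_5 = floor((31 + 31)/1) = 62.
  m_6 = 1*62 - 31 = 31, d_6 = (965 - 31^2)/1 = 4/1 = 4: (m_6, d_6) = (m_1, d_1) = (31, 4), so from here the quotients repeat a_1, ..., a_5; the period length is 5.
Hence the expansion of sqrt(965) is a_0 = 31 followed by the repeating block 15, 1, 1, 15, 62 (period 5).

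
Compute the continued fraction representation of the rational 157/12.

[13; 12]

Run the Euclidean algorithm on 157 and 12; the successive quotients are the partial quotients a_0, a_1, ... (each step inverts the fractional part left over by the previous one):
  157 = 13*12 + 1, so a_0 = 13.
  12 = 12*1 + 0, so a_1 = 12.
The remainder reaches 0 after 2 divisions, so the expansion has 2 partial quotients, read off in order.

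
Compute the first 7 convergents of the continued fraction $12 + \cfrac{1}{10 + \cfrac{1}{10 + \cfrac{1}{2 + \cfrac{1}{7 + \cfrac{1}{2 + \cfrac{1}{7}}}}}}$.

Using the convergent recurrence p_i = a_i*p_{i-1} + p_{i-2}, q_i = a_i*q_{i-1} + q_{i-2} with p_{-2}=0, p_{-1}=1, q_{-2}=1, q_{-1}=0:
  i=0: a_0=12, p_0 = 12*1 + 0 = 12, q_0 = 12*0 + 1 = 1.
  i=1: a_1=10, p_1 = 10*12 + 1 = 121, q_1 = 10*1 + 0 = 10.
  i=2: a_2=10, p_2 = 10*121 + 12 = 1222, q_2 = 10*10 + 1 = 101.
  i=3: a_3=2, p_3 = 2*1222 + 121 = 2565, q_3 = 2*101 + 10 = 212.
  i=4: a_4=7, p_4 = 7*2565 + 1222 = 19177, q_4 = 7*212 + 101 = 1585.
  i=5: a_5=2, p_5 = 2*19177 + 2565 = 40919, q_5 = 2*1585 + 212 = 3382.
  i=6: a_6=7, p_6 = 7*40919 + 19177 = 305610, q_6 = 7*3382 + 1585 = 25259.

12/1, 121/10, 1222/101, 2565/212, 19177/1585, 40919/3382, 305610/25259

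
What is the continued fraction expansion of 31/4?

Run the Euclidean algorithm on 31 and 4; the successive quotients are the partial quotients a_0, a_1, ... (each step inverts the fractional part left over by the previous one):
  31 = 7*4 + 3, so a_0 = 7.
  4 = 1*3 + 1, so a_1 = 1.
  3 = 3*1 + 0, so a_2 = 3.
The remainder reaches 0 after 3 divisions, so the expansion has 3 partial quotients, read off in order.

[7; 1, 3]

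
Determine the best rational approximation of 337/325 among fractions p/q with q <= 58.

Expand x = 337/325 as a continued fraction with the Euclidean algorithm:
  337 = 1*325 + 12, so a_0 = 1.
  325 = 27*12 + 1, so a_1 = 27.
  12 = 12*1 + 0, so a_2 = 12.
so x = [1; 27, 12].
Convergents (p_i = a_i*p_{i-1} + p_{i-2}, q_i = a_i*q_{i-1} + q_{i-2} with p_{-2}=0, p_{-1}=1, q_{-2}=1, q_{-1}=0), until the denominator exceeds 58:
  i=0: a_0=1, p_0 = 1*1 + 0 = 1, q_0 = 1*0 + 1 = 1.
  i=1: a_1=27, p_1 = 27*1 + 1 = 28, q_1 = 27*1 + 0 = 27.
  i=2: a_2=12, p_2 = 12*28 + 1 = 337, q_2 = 12*27 + 1 = 325.
q_2 = 325 > 58, so the last convergent with denominator <= 58 is p_1/q_1 = 28/27.
The closest fraction with denominator <= 58 is either p_1/q_1 or the intermediate fraction (k*p_1 + p_0)/(k*q_1 + q_0) with the largest k >= 1 whose denominator stays <= 58; these approach x as k grows, and every other convergent or intermediate fraction in range is farther away.
Largest k: floor((58 - q_0)/q_1) = floor((58 - 1)/27) = 2.
That gives (2*28 + 1)/(2*27 + 1) = 57/55.
Compare the errors: |x - 28/27| = |337*27 - 28*325|/(325*27) = 1/8775, and |x - 57/55| = |337*55 - 57*325|/(325*55) = 10/17875.
Cross-multiplying, 1*17875 = 17875 < 87750 = 10*8775, so 1/8775 is smaller: the convergent 28/27 is closer to x than 57/55.

28/27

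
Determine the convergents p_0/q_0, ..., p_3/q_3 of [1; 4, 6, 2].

1/1, 5/4, 31/25, 67/54

Using the convergent recurrence p_i = a_i*p_{i-1} + p_{i-2}, q_i = a_i*q_{i-1} + q_{i-2} with p_{-2}=0, p_{-1}=1, q_{-2}=1, q_{-1}=0:
  i=0: a_0=1, p_0 = 1*1 + 0 = 1, q_0 = 1*0 + 1 = 1.
  i=1: a_1=4, p_1 = 4*1 + 1 = 5, q_1 = 4*1 + 0 = 4.
  i=2: a_2=6, p_2 = 6*5 + 1 = 31, q_2 = 6*4 + 1 = 25.
  i=3: a_3=2, p_3 = 2*31 + 5 = 67, q_3 = 2*25 + 4 = 54.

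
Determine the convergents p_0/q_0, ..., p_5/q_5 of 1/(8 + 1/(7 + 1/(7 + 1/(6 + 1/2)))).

Using the convergent recurrence p_i = a_i*p_{i-1} + p_{i-2}, q_i = a_i*q_{i-1} + q_{i-2} with p_{-2}=0, p_{-1}=1, q_{-2}=1, q_{-1}=0:
  i=0: a_0=0, p_0 = 0*1 + 0 = 0, q_0 = 0*0 + 1 = 1.
  i=1: a_1=8, p_1 = 8*0 + 1 = 1, q_1 = 8*1 + 0 = 8.
  i=2: a_2=7, p_2 = 7*1 + 0 = 7, q_2 = 7*8 + 1 = 57.
  i=3: a_3=7, p_3 = 7*7 + 1 = 50, q_3 = 7*57 + 8 = 407.
  i=4: a_4=6, p_4 = 6*50 + 7 = 307, q_4 = 6*407 + 57 = 2499.
  i=5: a_5=2, p_5 = 2*307 + 50 = 664, q_5 = 2*2499 + 407 = 5405.

0/1, 1/8, 7/57, 50/407, 307/2499, 664/5405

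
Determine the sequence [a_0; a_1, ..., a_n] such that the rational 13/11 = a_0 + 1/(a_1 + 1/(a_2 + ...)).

Run the Euclidean algorithm on 13 and 11; the successive quotients are the partial quotients a_0, a_1, ... (each step inverts the fractional part left over by the previous one):
  13 = 1*11 + 2, so a_0 = 1.
  11 = 5*2 + 1, so a_1 = 5.
  2 = 2*1 + 0, so a_2 = 2.
The remainder reaches 0 after 3 divisions, so the expansion has 3 partial quotients, read off in order.

[1; 5, 2]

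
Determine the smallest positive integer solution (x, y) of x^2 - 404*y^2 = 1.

(x, y) = (201, 10)

First expand sqrt(404) as a continued fraction. With x_i = (sqrt(404) + m_i)/d_i and (m_0, d_0) = (0, 1): a_0 = floor(sqrt(404)) = 20, since 20^2 = 400 <= 404 < 441 = 21^2.
Iterate m_{i+1} = d_i*a_i - m_i, d_{i+1} = (404 - m_{i+1}^2)/d_i, a_{i+1} = floor((a_0 + m_{i+1})/d_{i+1}):
  m_1 = 1*20 - 0 = 20, d_1 = (404 - 20^2)/1 = 4/1 = 4, a_1 = floor((20 + 20)/4) = 10.
  m_2 = 4*10 - 20 = 20, d_2 = (404 - 20^2)/4 = 4/4 = 1, a_2 = floor((20 + 20)/1) = 40.
  m_3 = 1*40 - 20 = 20, d_3 = (404 - 20^2)/1 = 4/1 = 4: (m_3, d_3) = (m_1, d_1) = (20, 4), so from here the quotients repeat a_1, a_2; the period length is 2.
So sqrt(404) = [20; (10, 40)] with period length k = 2.
k is even, so the fundamental solution of x^2 - 404y^2 = 1 is (p_{k-1}, q_{k-1}) = (p_1, q_1); compute convergents through index 1.
Convergents (p_i = a_i*p_{i-1} + p_{i-2}, q_i = a_i*q_{i-1} + q_{i-2} with p_{-2}=0, p_{-1}=1, q_{-2}=1, q_{-1}=0):
  i=0: a_0=20, p_0 = 20*1 + 0 = 20, q_0 = 20*0 + 1 = 1.
  i=1: a_1=10, p_1 = 10*20 + 1 = 201, q_1 = 10*1 + 0 = 10.
Check: 201^2 - 404*10^2 = 40401 - 40400 = 1, so (x, y) = (201, 10) solves the equation, and by the theorem it is the least positive solution.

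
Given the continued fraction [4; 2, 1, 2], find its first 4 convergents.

Using the convergent recurrence p_i = a_i*p_{i-1} + p_{i-2}, q_i = a_i*q_{i-1} + q_{i-2} with p_{-2}=0, p_{-1}=1, q_{-2}=1, q_{-1}=0:
  i=0: a_0=4, p_0 = 4*1 + 0 = 4, q_0 = 4*0 + 1 = 1.
  i=1: a_1=2, p_1 = 2*4 + 1 = 9, q_1 = 2*1 + 0 = 2.
  i=2: a_2=1, p_2 = 1*9 + 4 = 13, q_2 = 1*2 + 1 = 3.
  i=3: a_3=2, p_3 = 2*13 + 9 = 35, q_3 = 2*3 + 2 = 8.

4/1, 9/2, 13/3, 35/8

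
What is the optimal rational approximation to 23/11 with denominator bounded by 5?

Expand x = 23/11 as a continued fraction with the Euclidean algorithm:
  23 = 2*11 + 1, so a_0 = 2.
  11 = 11*1 + 0, so a_1 = 11.
so x = [2; 11].
Convergents (p_i = a_i*p_{i-1} + p_{i-2}, q_i = a_i*q_{i-1} + q_{i-2} with p_{-2}=0, p_{-1}=1, q_{-2}=1, q_{-1}=0), until the denominator exceeds 5:
  i=0: a_0=2, p_0 = 2*1 + 0 = 2, q_0 = 2*0 + 1 = 1.
  i=1: a_1=11, p_1 = 11*2 + 1 = 23, q_1 = 11*1 + 0 = 11.
q_1 = 11 > 5, so the last convergent with denominator <= 5 is p_0/q_0 = 2/1.
The closest fraction with denominator <= 5 is either p_0/q_0 or the intermediate fraction (k*p_0 + p_{-1})/(k*q_0 + q_{-1}) with the largest k >= 1 whose denominator stays <= 5; these approach x as k grows, and every other convergent or intermediate fraction in range is farther away.
Largest k: floor((5 - q_{-1})/q_0) = floor((5 - 0)/1) = 5 (using the seeds p_{-1} = 1, q_{-1} = 0).
That gives (5*2 + 1)/(5*1 + 0) = 11/5.
Compare the errors: |x - 2/1| = |23*1 - 2*11|/(11*1) = 1/11, and |x - 11/5| = |23*5 - 11*11|/(11*5) = 6/55.
Cross-multiplying, 1*55 = 55 < 66 = 6*11, so 1/11 is smaller: the convergent 2/1 is closer to x than 11/5.

2/1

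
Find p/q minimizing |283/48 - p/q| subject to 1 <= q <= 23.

112/19

Expand x = 283/48 as a continued fraction with the Euclidean algorithm:
  283 = 5*48 + 43, so a_0 = 5.
  48 = 1*43 + 5, so a_1 = 1.
  43 = 8*5 + 3, so a_2 = 8.
  5 = 1*3 + 2, so a_3 = 1.
  3 = 1*2 + 1, so a_4 = 1.
  2 = 2*1 + 0, so a_5 = 2.
so x = [5; 1, 8, 1, 1, 2].
Convergents (p_i = a_i*p_{i-1} + p_{i-2}, q_i = a_i*q_{i-1} + q_{i-2} with p_{-2}=0, p_{-1}=1, q_{-2}=1, q_{-1}=0), until the denominator exceeds 23:
  i=0: a_0=5, p_0 = 5*1 + 0 = 5, q_0 = 5*0 + 1 = 1.
  i=1: a_1=1, p_1 = 1*5 + 1 = 6, q_1 = 1*1 + 0 = 1.
  i=2: a_2=8, p_2 = 8*6 + 5 = 53, q_2 = 8*1 + 1 = 9.
  i=3: a_3=1, p_3 = 1*53 + 6 = 59, q_3 = 1*9 + 1 = 10.
  i=4: a_4=1, p_4 = 1*59 + 53 = 112, q_4 = 1*10 + 9 = 19.
  i=5: a_5=2, p_5 = 2*112 + 59 = 283, q_5 = 2*19 + 10 = 48.
q_5 = 48 > 23, so the last convergent with denominator <= 23 is p_4/q_4 = 112/19.
The closest fraction with denominator <= 23 is either p_4/q_4 or the intermediate fraction (k*p_4 + p_3)/(k*q_4 + q_3) with the largest k >= 1 whose denominator stays <= 23; these approach x as k grows, and every other convergent or intermediate fraction in range is farther away.
Largest k: floor((23 - q_3)/q_4) = floor((23 - 10)/19) = 0.
Since k = 0, no intermediate fraction beyond p_4/q_4 has denominator <= 23, so the convergent 112/19 is the closest (its error is |283*19 - 112*48|/(48*19) = 1/912).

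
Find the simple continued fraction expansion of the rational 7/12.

Run the Euclidean algorithm on 7 and 12; the successive quotients are the partial quotients a_0, a_1, ... (each step inverts the fractional part left over by the previous one):
  7 = 0*12 + 7, so a_0 = 0.
  12 = 1*7 + 5, so a_1 = 1.
  7 = 1*5 + 2, so a_2 = 1.
  5 = 2*2 + 1, so a_3 = 2.
  2 = 2*1 + 0, so a_4 = 2.
The remainder reaches 0 after 5 divisions, so the expansion has 5 partial quotients, read off in order.

[0; 1, 1, 2, 2]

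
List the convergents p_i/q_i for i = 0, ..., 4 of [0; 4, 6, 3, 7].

0/1, 1/4, 6/25, 19/79, 139/578

Using the convergent recurrence p_i = a_i*p_{i-1} + p_{i-2}, q_i = a_i*q_{i-1} + q_{i-2} with p_{-2}=0, p_{-1}=1, q_{-2}=1, q_{-1}=0:
  i=0: a_0=0, p_0 = 0*1 + 0 = 0, q_0 = 0*0 + 1 = 1.
  i=1: a_1=4, p_1 = 4*0 + 1 = 1, q_1 = 4*1 + 0 = 4.
  i=2: a_2=6, p_2 = 6*1 + 0 = 6, q_2 = 6*4 + 1 = 25.
  i=3: a_3=3, p_3 = 3*6 + 1 = 19, q_3 = 3*25 + 4 = 79.
  i=4: a_4=7, p_4 = 7*19 + 6 = 139, q_4 = 7*79 + 25 = 578.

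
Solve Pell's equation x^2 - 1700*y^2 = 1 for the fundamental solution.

First expand sqrt(1700) as a continued fraction. With x_i = (sqrt(1700) + m_i)/d_i and (m_0, d_0) = (0, 1): a_0 = floor(sqrt(1700)) = 41, since 41^2 = 1681 <= 1700 < 1764 = 42^2.
Iterate m_{i+1} = d_i*a_i - m_i, d_{i+1} = (1700 - m_{i+1}^2)/d_i, a_{i+1} = floor((a_0 + m_{i+1})/d_{i+1}):
  m_1 = 1*41 - 0 = 41, d_1 = (1700 - 41^2)/1 = 19/1 = 19, a_1 = floor((41 + 41)/19) = 4.
  m_2 = 19*4 - 41 = 35, d_2 = (1700 - 35^2)/19 = 475/19 = 25, a_2 = floor((41 + 35)/25) = 3.
  m_3 = 25*3 - 35 = 40, d_3 = (1700 - 40^2)/25 = 100/25 = 4, a_3 = floor((41 + 40)/4) = 20.
  m_4 = 4*20 - 40 = 40, d_4 = (1700 - 40^2)/4 = 100/4 = 25, a_4 = floor((41 + 40)/25) = 3.
  m_5 = 25*3 - 40 = 35, d_5 = (1700 - 35^2)/25 = 475/25 = 19, a_5 = floor((41 + 35)/19) = 4.
  m_6 = 19*4 - 35 = 41, d_6 = (1700 - 41^2)/19 = 19/19 = 1, a_6 = floor((41 + 41)/1) = 82.
  m_7 = 1*82 - 41 = 41, d_7 = (1700 - 41^2)/1 = 19/1 = 19: (m_7, d_7) = (m_1, d_1) = (41, 19), so from here the quotients repeat a_1, ..., a_6; the period length is 6.
So sqrt(1700) = [41; (4, 3, 20, 3, 4, 82)] with period length k = 6.
k is even, so the fundamental solution of x^2 - 1700y^2 = 1 is (p_{k-1}, q_{k-1}) = (p_5, q_5); compute convergents through index 5.
Convergents (p_i = a_i*p_{i-1} + p_{i-2}, q_i = a_i*q_{i-1} + q_{i-2} with p_{-2}=0, p_{-1}=1, q_{-2}=1, q_{-1}=0):
  i=0: a_0=41, p_0 = 41*1 + 0 = 41, q_0 = 41*0 + 1 = 1.
  i=1: a_1=4, p_1 = 4*41 + 1 = 165, q_1 = 4*1 + 0 = 4.
  i=2: a_2=3, p_2 = 3*165 + 41 = 536, q_2 = 3*4 + 1 = 13.
  i=3: a_3=20, p_3 = 20*536 + 165 = 10885, q_3 = 20*13 + 4 = 264.
  i=4: a_4=3, p_4 = 3*10885 + 536 = 33191, q_4 = 3*264 + 13 = 805.
  i=5: a_5=4, p_5 = 4*33191 + 10885 = 143649, q_5 = 4*805 + 264 = 3484.
Check: 143649^2 - 1700*3484^2 = 20635035201 - 20635035200 = 1, so (x, y) = (143649, 3484) solves the equation, and by the theorem it is the least positive solution.

(x, y) = (143649, 3484)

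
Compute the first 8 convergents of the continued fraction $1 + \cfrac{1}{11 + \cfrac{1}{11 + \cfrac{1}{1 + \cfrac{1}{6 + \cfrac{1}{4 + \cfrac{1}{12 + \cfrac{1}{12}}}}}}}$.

Using the convergent recurrence p_i = a_i*p_{i-1} + p_{i-2}, q_i = a_i*q_{i-1} + q_{i-2} with p_{-2}=0, p_{-1}=1, q_{-2}=1, q_{-1}=0:
  i=0: a_0=1, p_0 = 1*1 + 0 = 1, q_0 = 1*0 + 1 = 1.
  i=1: a_1=11, p_1 = 11*1 + 1 = 12, q_1 = 11*1 + 0 = 11.
  i=2: a_2=11, p_2 = 11*12 + 1 = 133, q_2 = 11*11 + 1 = 122.
  i=3: a_3=1, p_3 = 1*133 + 12 = 145, q_3 = 1*122 + 11 = 133.
  i=4: a_4=6, p_4 = 6*145 + 133 = 1003, q_4 = 6*133 + 122 = 920.
  i=5: a_5=4, p_5 = 4*1003 + 145 = 4157, q_5 = 4*920 + 133 = 3813.
  i=6: a_6=12, p_6 = 12*4157 + 1003 = 50887, q_6 = 12*3813 + 920 = 46676.
  i=7: a_7=12, p_7 = 12*50887 + 4157 = 614801, q_7 = 12*46676 + 3813 = 563925.

1/1, 12/11, 133/122, 145/133, 1003/920, 4157/3813, 50887/46676, 614801/563925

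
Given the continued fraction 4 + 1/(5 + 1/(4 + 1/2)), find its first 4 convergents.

Using the convergent recurrence p_i = a_i*p_{i-1} + p_{i-2}, q_i = a_i*q_{i-1} + q_{i-2} with p_{-2}=0, p_{-1}=1, q_{-2}=1, q_{-1}=0:
  i=0: a_0=4, p_0 = 4*1 + 0 = 4, q_0 = 4*0 + 1 = 1.
  i=1: a_1=5, p_1 = 5*4 + 1 = 21, q_1 = 5*1 + 0 = 5.
  i=2: a_2=4, p_2 = 4*21 + 4 = 88, q_2 = 4*5 + 1 = 21.
  i=3: a_3=2, p_3 = 2*88 + 21 = 197, q_3 = 2*21 + 5 = 47.

4/1, 21/5, 88/21, 197/47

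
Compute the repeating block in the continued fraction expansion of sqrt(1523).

[39; (39, 78)]

Write x_i = (sqrt(1523) + m_i)/d_i with (m_0, d_0) = (0, 1). a_0 = floor(sqrt(1523)) = 39, since 39^2 = 1521 <= 1523 < 1600 = 40^2.
Iterate m_{i+1} = d_i*a_i - m_i, d_{i+1} = (1523 - m_{i+1}^2)/d_i, a_{i+1} = floor((a_0 + m_{i+1})/d_{i+1}):
  m_1 = 1*39 - 0 = 39, d_1 = (1523 - 39^2)/1 = 2/1 = 2, a_1 = floor((39 + 39)/2) = 39.
  m_2 = 2*39 - 39 = 39, d_2 = (1523 - 39^2)/2 = 2/2 = 1, a_2 = floor((39 + 39)/1) = 78.
  m_3 = 1*78 - 39 = 39, d_3 = (1523 - 39^2)/1 = 2/1 = 2: (m_3, d_3) = (m_1, d_1) = (39, 2), so from here the quotients repeat a_1, a_2; the period length is 2.
Hence the expansion of sqrt(1523) is a_0 = 39 followed by the repeating block 39, 78 (period 2).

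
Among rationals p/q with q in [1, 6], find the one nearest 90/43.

Expand x = 90/43 as a continued fraction with the Euclidean algorithm:
  90 = 2*43 + 4, so a_0 = 2.
  43 = 10*4 + 3, so a_1 = 10.
  4 = 1*3 + 1, so a_2 = 1.
  3 = 3*1 + 0, so a_3 = 3.
so x = [2; 10, 1, 3].
Convergents (p_i = a_i*p_{i-1} + p_{i-2}, q_i = a_i*q_{i-1} + q_{i-2} with p_{-2}=0, p_{-1}=1, q_{-2}=1, q_{-1}=0), until the denominator exceeds 6:
  i=0: a_0=2, p_0 = 2*1 + 0 = 2, q_0 = 2*0 + 1 = 1.
  i=1: a_1=10, p_1 = 10*2 + 1 = 21, q_1 = 10*1 + 0 = 10.
q_1 = 10 > 6, so the last convergent with denominator <= 6 is p_0/q_0 = 2/1.
The closest fraction with denominator <= 6 is either p_0/q_0 or the intermediate fraction (k*p_0 + p_{-1})/(k*q_0 + q_{-1}) with the largest k >= 1 whose denominator stays <= 6; these approach x as k grows, and every other convergent or intermediate fraction in range is farther away.
Largest k: floor((6 - q_{-1})/q_0) = floor((6 - 0)/1) = 6 (using the seeds p_{-1} = 1, q_{-1} = 0).
That gives (6*2 + 1)/(6*1 + 0) = 13/6.
Compare the errors: |x - 2/1| = |90*1 - 2*43|/(43*1) = 4/43, and |x - 13/6| = |90*6 - 13*43|/(43*6) = 19/258.
Cross-multiplying, 19*43 = 817 < 1032 = 4*258, so 19/258 is smaller: the intermediate fraction 13/6 is closer to x than 2/1.

13/6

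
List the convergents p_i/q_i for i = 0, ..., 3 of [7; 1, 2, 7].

7/1, 8/1, 23/3, 169/22

Using the convergent recurrence p_i = a_i*p_{i-1} + p_{i-2}, q_i = a_i*q_{i-1} + q_{i-2} with p_{-2}=0, p_{-1}=1, q_{-2}=1, q_{-1}=0:
  i=0: a_0=7, p_0 = 7*1 + 0 = 7, q_0 = 7*0 + 1 = 1.
  i=1: a_1=1, p_1 = 1*7 + 1 = 8, q_1 = 1*1 + 0 = 1.
  i=2: a_2=2, p_2 = 2*8 + 7 = 23, q_2 = 2*1 + 1 = 3.
  i=3: a_3=7, p_3 = 7*23 + 8 = 169, q_3 = 7*3 + 1 = 22.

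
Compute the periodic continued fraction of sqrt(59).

Write x_i = (sqrt(59) + m_i)/d_i with (m_0, d_0) = (0, 1). a_0 = floor(sqrt(59)) = 7, since 7^2 = 49 <= 59 < 64 = 8^2.
Iterate m_{i+1} = d_i*a_i - m_i, d_{i+1} = (59 - m_{i+1}^2)/d_i, a_{i+1} = floor((a_0 + m_{i+1})/d_{i+1}):
  m_1 = 1*7 - 0 = 7, d_1 = (59 - 7^2)/1 = 10/1 = 10, a_1 = floor((7 + 7)/10) = 1.
  m_2 = 10*1 - 7 = 3, d_2 = (59 - 3^2)/10 = 50/10 = 5, a_2 = floor((7 + 3)/5) = 2.
  m_3 = 5*2 - 3 = 7, d_3 = (59 - 7^2)/5 = 10/5 = 2, a_3 = floor((7 + 7)/2) = 7.
  m_4 = 2*7 - 7 = 7, d_4 = (59 - 7^2)/2 = 10/2 = 5, a_4 = floor((7 + 7)/5) = 2.
  m_5 = 5*2 - 7 = 3, d_5 = (59 - 3^2)/5 = 50/5 = 10, a_5 = floor((7 + 3)/10) = 1.
  m_6 = 10*1 - 3 = 7, d_6 = (59 - 7^2)/10 = 10/10 = 1, a_6 = floor((7 + 7)/1) = 14.
  m_7 = 1*14 - 7 = 7, d_7 = (59 - 7^2)/1 = 10/1 = 10: (m_7, d_7) = (m_1, d_1) = (7, 10), so from here the quotients repeat a_1, ..., a_6; the period length is 6.
Hence the expansion of sqrt(59) is a_0 = 7 followed by the repeating block 1, 2, 7, 2, 1, 14 (period 6).

[7; (1, 2, 7, 2, 1, 14)]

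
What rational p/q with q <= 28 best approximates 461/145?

89/28

Expand x = 461/145 as a continued fraction with the Euclidean algorithm:
  461 = 3*145 + 26, so a_0 = 3.
  145 = 5*26 + 15, so a_1 = 5.
  26 = 1*15 + 11, so a_2 = 1.
  15 = 1*11 + 4, so a_3 = 1.
  11 = 2*4 + 3, so a_4 = 2.
  4 = 1*3 + 1, so a_5 = 1.
  3 = 3*1 + 0, so a_6 = 3.
so x = [3; 5, 1, 1, 2, 1, 3].
Convergents (p_i = a_i*p_{i-1} + p_{i-2}, q_i = a_i*q_{i-1} + q_{i-2} with p_{-2}=0, p_{-1}=1, q_{-2}=1, q_{-1}=0), until the denominator exceeds 28:
  i=0: a_0=3, p_0 = 3*1 + 0 = 3, q_0 = 3*0 + 1 = 1.
  i=1: a_1=5, p_1 = 5*3 + 1 = 16, q_1 = 5*1 + 0 = 5.
  i=2: a_2=1, p_2 = 1*16 + 3 = 19, q_2 = 1*5 + 1 = 6.
  i=3: a_3=1, p_3 = 1*19 + 16 = 35, q_3 = 1*6 + 5 = 11.
  i=4: a_4=2, p_4 = 2*35 + 19 = 89, q_4 = 2*11 + 6 = 28.
  i=5: a_5=1, p_5 = 1*89 + 35 = 124, q_5 = 1*28 + 11 = 39.
q_5 = 39 > 28, so the last convergent with denominator <= 28 is p_4/q_4 = 89/28.
The closest fraction with denominator <= 28 is either p_4/q_4 or the intermediate fraction (k*p_4 + p_3)/(k*q_4 + q_3) with the largest k >= 1 whose denominator stays <= 28; these approach x as k grows, and every other convergent or intermediate fraction in range is farther away.
Largest k: floor((28 - q_3)/q_4) = floor((28 - 11)/28) = 0.
Since k = 0, no intermediate fraction beyond p_4/q_4 has denominator <= 28, so the convergent 89/28 is the closest (its error is |461*28 - 89*145|/(145*28) = 3/4060).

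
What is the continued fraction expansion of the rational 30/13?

[2; 3, 4]

Run the Euclidean algorithm on 30 and 13; the successive quotients are the partial quotients a_0, a_1, ... (each step inverts the fractional part left over by the previous one):
  30 = 2*13 + 4, so a_0 = 2.
  13 = 3*4 + 1, so a_1 = 3.
  4 = 4*1 + 0, so a_2 = 4.
The remainder reaches 0 after 3 divisions, so the expansion has 3 partial quotients, read off in order.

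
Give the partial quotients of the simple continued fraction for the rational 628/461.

Run the Euclidean algorithm on 628 and 461; the successive quotients are the partial quotients a_0, a_1, ... (each step inverts the fractional part left over by the previous one):
  628 = 1*461 + 167, so a_0 = 1.
  461 = 2*167 + 127, so a_1 = 2.
  167 = 1*127 + 40, so a_2 = 1.
  127 = 3*40 + 7, so a_3 = 3.
  40 = 5*7 + 5, so a_4 = 5.
  7 = 1*5 + 2, so a_5 = 1.
  5 = 2*2 + 1, so a_6 = 2.
  2 = 2*1 + 0, so a_7 = 2.
The remainder reaches 0 after 8 divisions, so the expansion has 8 partial quotients, read off in order.

[1; 2, 1, 3, 5, 1, 2, 2]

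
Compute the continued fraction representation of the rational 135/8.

[16; 1, 7]

Run the Euclidean algorithm on 135 and 8; the successive quotients are the partial quotients a_0, a_1, ... (each step inverts the fractional part left over by the previous one):
  135 = 16*8 + 7, so a_0 = 16.
  8 = 1*7 + 1, so a_1 = 1.
  7 = 7*1 + 0, so a_2 = 7.
The remainder reaches 0 after 3 divisions, so the expansion has 3 partial quotients, read off in order.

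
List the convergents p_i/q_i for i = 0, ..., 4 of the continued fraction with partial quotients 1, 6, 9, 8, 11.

Using the convergent recurrence p_i = a_i*p_{i-1} + p_{i-2}, q_i = a_i*q_{i-1} + q_{i-2} with p_{-2}=0, p_{-1}=1, q_{-2}=1, q_{-1}=0:
  i=0: a_0=1, p_0 = 1*1 + 0 = 1, q_0 = 1*0 + 1 = 1.
  i=1: a_1=6, p_1 = 6*1 + 1 = 7, q_1 = 6*1 + 0 = 6.
  i=2: a_2=9, p_2 = 9*7 + 1 = 64, q_2 = 9*6 + 1 = 55.
  i=3: a_3=8, p_3 = 8*64 + 7 = 519, q_3 = 8*55 + 6 = 446.
  i=4: a_4=11, p_4 = 11*519 + 64 = 5773, q_4 = 11*446 + 55 = 4961.

1/1, 7/6, 64/55, 519/446, 5773/4961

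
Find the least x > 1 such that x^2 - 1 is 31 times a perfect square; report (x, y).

(x, y) = (1520, 273)

First expand sqrt(31) as a continued fraction. With x_i = (sqrt(31) + m_i)/d_i and (m_0, d_0) = (0, 1): a_0 = floor(sqrt(31)) = 5, since 5^2 = 25 <= 31 < 36 = 6^2.
Iterate m_{i+1} = d_i*a_i - m_i, d_{i+1} = (31 - m_{i+1}^2)/d_i, a_{i+1} = floor((a_0 + m_{i+1})/d_{i+1}):
  m_1 = 1*5 - 0 = 5, d_1 = (31 - 5^2)/1 = 6/1 = 6, a_1 = floor((5 + 5)/6) = 1.
  m_2 = 6*1 - 5 = 1, d_2 = (31 - 1^2)/6 = 30/6 = 5, a_2 = floor((5 + 1)/5) = 1.
  m_3 = 5*1 - 1 = 4, d_3 = (31 - 4^2)/5 = 15/5 = 3, a_3 = floor((5 + 4)/3) = 3.
  m_4 = 3*3 - 4 = 5, d_4 = (31 - 5^2)/3 = 6/3 = 2, a_4 = floor((5 + 5)/2) = 5.
  m_5 = 2*5 - 5 = 5, d_5 = (31 - 5^2)/2 = 6/2 = 3, a_5 = floor((5 + 5)/3) = 3.
  m_6 = 3*3 - 5 = 4, d_6 = (31 - 4^2)/3 = 15/3 = 5, a_6 = floor((5 + 4)/5) = 1.
  m_7 = 5*1 - 4 = 1, d_7 = (31 - 1^2)/5 = 30/5 = 6, a_7 = floor((5 + 1)/6) = 1.
  m_8 = 6*1 - 1 = 5, d_8 = (31 - 5^2)/6 = 6/6 = 1, a_8 = floor((5 + 5)/1) = 10.
  m_9 = 1*10 - 5 = 5, d_9 = (31 - 5^2)/1 = 6/1 = 6: (m_9, d_9) = (m_1, d_1) = (5, 6), so from here the quotients repeat a_1, ..., a_8; the period length is 8.
So sqrt(31) = [5; (1, 1, 3, 5, 3, 1, 1, 10)] with period length k = 8.
k is even, so the fundamental solution of x^2 - 31y^2 = 1 is (p_{k-1}, q_{k-1}) = (p_7, q_7); compute convergents through index 7.
Convergents (p_i = a_i*p_{i-1} + p_{i-2}, q_i = a_i*q_{i-1} + q_{i-2} with p_{-2}=0, p_{-1}=1, q_{-2}=1, q_{-1}=0):
  i=0: a_0=5, p_0 = 5*1 + 0 = 5, q_0 = 5*0 + 1 = 1.
  i=1: a_1=1, p_1 = 1*5 + 1 = 6, q_1 = 1*1 + 0 = 1.
  i=2: a_2=1, p_2 = 1*6 + 5 = 11, q_2 = 1*1 + 1 = 2.
  i=3: a_3=3, p_3 = 3*11 + 6 = 39, q_3 = 3*2 + 1 = 7.
  i=4: a_4=5, p_4 = 5*39 + 11 = 206, q_4 = 5*7 + 2 = 37.
  i=5: a_5=3, p_5 = 3*206 + 39 = 657, q_5 = 3*37 + 7 = 118.
  i=6: a_6=1, p_6 = 1*657 + 206 = 863, q_6 = 1*118 + 37 = 155.
  i=7: a_7=1, p_7 = 1*863 + 657 = 1520, q_7 = 1*155 + 118 = 273.
Check: 1520^2 - 31*273^2 = 2310400 - 2310399 = 1, so (x, y) = (1520, 273) solves the equation, and by the theorem it is the least positive solution.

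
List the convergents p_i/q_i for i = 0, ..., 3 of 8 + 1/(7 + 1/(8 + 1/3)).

Using the convergent recurrence p_i = a_i*p_{i-1} + p_{i-2}, q_i = a_i*q_{i-1} + q_{i-2} with p_{-2}=0, p_{-1}=1, q_{-2}=1, q_{-1}=0:
  i=0: a_0=8, p_0 = 8*1 + 0 = 8, q_0 = 8*0 + 1 = 1.
  i=1: a_1=7, p_1 = 7*8 + 1 = 57, q_1 = 7*1 + 0 = 7.
  i=2: a_2=8, p_2 = 8*57 + 8 = 464, q_2 = 8*7 + 1 = 57.
  i=3: a_3=3, p_3 = 3*464 + 57 = 1449, q_3 = 3*57 + 7 = 178.

8/1, 57/7, 464/57, 1449/178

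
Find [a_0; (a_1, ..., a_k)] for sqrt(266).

Write x_i = (sqrt(266) + m_i)/d_i with (m_0, d_0) = (0, 1). a_0 = floor(sqrt(266)) = 16, since 16^2 = 256 <= 266 < 289 = 17^2.
Iterate m_{i+1} = d_i*a_i - m_i, d_{i+1} = (266 - m_{i+1}^2)/d_i, a_{i+1} = floor((a_0 + m_{i+1})/d_{i+1}):
  m_1 = 1*16 - 0 = 16, d_1 = (266 - 16^2)/1 = 10/1 = 10, a_1 = floor((16 + 16)/10) = 3.
  m_2 = 10*3 - 16 = 14, d_2 = (266 - 14^2)/10 = 70/10 = 7, a_2 = floor((16 + 14)/7) = 4.
  m_3 = 7*4 - 14 = 14, d_3 = (266 - 14^2)/7 = 70/7 = 10, a_3 = floor((16 + 14)/10) = 3.
  m_4 = 10*3 - 14 = 16, d_4 = (266 - 16^2)/10 = 10/10 = 1, a_4 = floor((16 + 16)/1) = 32.
  m_5 = 1*32 - 16 = 16, d_5 = (266 - 16^2)/1 = 10/1 = 10: (m_5, d_5) = (m_1, d_1) = (16, 10), so from here the quotients repeat a_1, ..., a_4; the period length is 4.
Hence the expansion of sqrt(266) is a_0 = 16 followed by the repeating block 3, 4, 3, 32 (period 4).

[16; (3, 4, 3, 32)]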